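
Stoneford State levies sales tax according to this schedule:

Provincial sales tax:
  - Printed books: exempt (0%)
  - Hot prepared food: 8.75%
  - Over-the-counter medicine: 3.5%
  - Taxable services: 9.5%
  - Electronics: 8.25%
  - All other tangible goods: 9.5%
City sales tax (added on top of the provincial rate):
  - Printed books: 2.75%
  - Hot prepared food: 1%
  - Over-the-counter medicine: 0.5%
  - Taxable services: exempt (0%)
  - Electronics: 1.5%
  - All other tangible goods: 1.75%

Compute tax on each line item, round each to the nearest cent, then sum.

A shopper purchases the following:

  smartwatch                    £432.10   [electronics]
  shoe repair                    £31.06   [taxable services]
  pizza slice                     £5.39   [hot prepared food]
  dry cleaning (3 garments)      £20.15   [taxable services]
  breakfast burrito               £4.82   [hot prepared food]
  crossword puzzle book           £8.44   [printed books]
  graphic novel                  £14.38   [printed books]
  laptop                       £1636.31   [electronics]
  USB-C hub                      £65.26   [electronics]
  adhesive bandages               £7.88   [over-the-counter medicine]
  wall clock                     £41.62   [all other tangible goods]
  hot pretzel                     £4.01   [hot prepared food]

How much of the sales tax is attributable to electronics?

Smartwatch £432.10: electronics → 8.25% + 1.5% city = 9.75% → £42.13
Laptop £1636.31: electronics → 8.25% + 1.5% city = 9.75% → £159.54
USB-C hub £65.26: electronics → 8.25% + 1.5% city = 9.75% → £6.36
Tax on electronics = £42.13 + £159.54 + £6.36 = £208.03

£208.03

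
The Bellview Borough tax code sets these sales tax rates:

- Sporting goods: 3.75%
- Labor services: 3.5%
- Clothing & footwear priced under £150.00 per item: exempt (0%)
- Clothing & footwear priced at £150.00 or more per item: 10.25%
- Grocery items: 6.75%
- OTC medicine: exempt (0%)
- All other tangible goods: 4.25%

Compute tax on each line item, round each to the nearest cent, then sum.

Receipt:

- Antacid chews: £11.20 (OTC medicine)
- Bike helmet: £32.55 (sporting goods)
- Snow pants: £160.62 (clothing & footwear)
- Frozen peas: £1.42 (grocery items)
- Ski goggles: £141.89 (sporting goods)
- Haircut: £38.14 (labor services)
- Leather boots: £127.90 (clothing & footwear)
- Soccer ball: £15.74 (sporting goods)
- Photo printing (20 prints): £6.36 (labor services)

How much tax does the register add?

Antacid chews £11.20: OTC medicine → 0% → £0.00
Bike helmet £32.55: sporting goods → 3.75% → £1.22
Snow pants £160.62: clothing & footwear, £150.00 or more → 10.25% → £16.46
Frozen peas £1.42: grocery items → 6.75% → £0.10
Ski goggles £141.89: sporting goods → 3.75% → £5.32
Haircut £38.14: labor services → 3.5% → £1.33
Leather boots £127.90: clothing & footwear, under £150.00 → 0% → £0.00
Soccer ball £15.74: sporting goods → 3.75% → £0.59
Photo printing (20 prints) £6.36: labor services → 3.5% → £0.22
Total tax = £1.22 + £16.46 + £0.10 + £5.32 + £1.33 + £0.59 + £0.22 = £25.24

£25.24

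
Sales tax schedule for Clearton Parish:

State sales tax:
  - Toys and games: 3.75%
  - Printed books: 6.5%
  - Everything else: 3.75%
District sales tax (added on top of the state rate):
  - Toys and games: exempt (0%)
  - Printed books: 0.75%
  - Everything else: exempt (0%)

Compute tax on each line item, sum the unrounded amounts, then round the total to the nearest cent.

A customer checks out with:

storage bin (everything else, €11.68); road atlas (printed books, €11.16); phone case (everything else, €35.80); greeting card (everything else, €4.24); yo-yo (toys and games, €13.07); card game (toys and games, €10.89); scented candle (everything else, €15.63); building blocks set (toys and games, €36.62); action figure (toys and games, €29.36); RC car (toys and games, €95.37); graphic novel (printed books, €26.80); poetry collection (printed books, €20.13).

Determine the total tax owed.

€13.69

Storage bin €11.68: everything else → 3.75% + 0% district = 3.75% → €0.438
Road atlas €11.16: printed books → 6.5% + 0.75% district = 7.25% → €0.8091
Phone case €35.80: everything else → 3.75% + 0% district = 3.75% → €1.3425
Greeting card €4.24: everything else → 3.75% + 0% district = 3.75% → €0.159
Yo-yo €13.07: toys and games → 3.75% + 0% district = 3.75% → €0.490125
Card game €10.89: toys and games → 3.75% + 0% district = 3.75% → €0.408375
Scented candle €15.63: everything else → 3.75% + 0% district = 3.75% → €0.586125
Building blocks set €36.62: toys and games → 3.75% + 0% district = 3.75% → €1.37325
Action figure €29.36: toys and games → 3.75% + 0% district = 3.75% → €1.101
RC car €95.37: toys and games → 3.75% + 0% district = 3.75% → €3.576375
Graphic novel €26.80: printed books → 6.5% + 0.75% district = 7.25% → €1.943
Poetry collection €20.13: printed books → 6.5% + 0.75% district = 7.25% → €1.459425
Unrounded tax sum = €13.686275 → €13.69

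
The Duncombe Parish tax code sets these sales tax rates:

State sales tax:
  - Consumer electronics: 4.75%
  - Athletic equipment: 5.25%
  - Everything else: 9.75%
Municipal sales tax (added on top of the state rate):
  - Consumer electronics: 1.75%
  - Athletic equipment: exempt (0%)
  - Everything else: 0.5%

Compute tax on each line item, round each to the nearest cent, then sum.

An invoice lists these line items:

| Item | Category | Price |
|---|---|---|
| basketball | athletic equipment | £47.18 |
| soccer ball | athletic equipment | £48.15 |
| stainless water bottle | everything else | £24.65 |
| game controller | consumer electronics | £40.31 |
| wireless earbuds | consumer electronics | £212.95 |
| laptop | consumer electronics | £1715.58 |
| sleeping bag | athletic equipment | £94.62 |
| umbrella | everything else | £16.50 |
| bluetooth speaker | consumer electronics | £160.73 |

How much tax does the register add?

£152.62

Basketball £47.18: athletic equipment → 5.25% + 0% municipal = 5.25% → £2.48
Soccer ball £48.15: athletic equipment → 5.25% + 0% municipal = 5.25% → £2.53
Stainless water bottle £24.65: everything else → 9.75% + 0.5% municipal = 10.25% → £2.53
Game controller £40.31: consumer electronics → 4.75% + 1.75% municipal = 6.5% → £2.62
Wireless earbuds £212.95: consumer electronics → 4.75% + 1.75% municipal = 6.5% → £13.84
Laptop £1715.58: consumer electronics → 4.75% + 1.75% municipal = 6.5% → £111.51
Sleeping bag £94.62: athletic equipment → 5.25% + 0% municipal = 5.25% → £4.97
Umbrella £16.50: everything else → 9.75% + 0.5% municipal = 10.25% → £1.69
Bluetooth speaker £160.73: consumer electronics → 4.75% + 1.75% municipal = 6.5% → £10.45
Total tax = £2.48 + £2.53 + £2.53 + £2.62 + £13.84 + £111.51 + £4.97 + £1.69 + £10.45 = £152.62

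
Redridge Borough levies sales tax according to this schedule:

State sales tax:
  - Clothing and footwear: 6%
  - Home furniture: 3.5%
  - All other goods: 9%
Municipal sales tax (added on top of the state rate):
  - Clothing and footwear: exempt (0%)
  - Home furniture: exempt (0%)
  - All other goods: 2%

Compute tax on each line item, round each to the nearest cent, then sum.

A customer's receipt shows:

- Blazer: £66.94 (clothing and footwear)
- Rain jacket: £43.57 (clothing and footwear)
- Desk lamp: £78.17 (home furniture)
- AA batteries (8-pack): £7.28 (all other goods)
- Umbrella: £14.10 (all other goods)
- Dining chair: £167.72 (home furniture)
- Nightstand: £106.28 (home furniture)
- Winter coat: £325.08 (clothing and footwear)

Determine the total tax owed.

Blazer £66.94: clothing and footwear → 6% + 0% municipal = 6% → £4.02
Rain jacket £43.57: clothing and footwear → 6% + 0% municipal = 6% → £2.61
Desk lamp £78.17: home furniture → 3.5% + 0% municipal = 3.5% → £2.74
AA batteries (8-pack) £7.28: all other goods → 9% + 2% municipal = 11% → £0.80
Umbrella £14.10: all other goods → 9% + 2% municipal = 11% → £1.55
Dining chair £167.72: home furniture → 3.5% + 0% municipal = 3.5% → £5.87
Nightstand £106.28: home furniture → 3.5% + 0% municipal = 3.5% → £3.72
Winter coat £325.08: clothing and footwear → 6% + 0% municipal = 6% → £19.50
Total tax = £4.02 + £2.61 + £2.74 + £0.80 + £1.55 + £5.87 + £3.72 + £19.50 = £40.81

£40.81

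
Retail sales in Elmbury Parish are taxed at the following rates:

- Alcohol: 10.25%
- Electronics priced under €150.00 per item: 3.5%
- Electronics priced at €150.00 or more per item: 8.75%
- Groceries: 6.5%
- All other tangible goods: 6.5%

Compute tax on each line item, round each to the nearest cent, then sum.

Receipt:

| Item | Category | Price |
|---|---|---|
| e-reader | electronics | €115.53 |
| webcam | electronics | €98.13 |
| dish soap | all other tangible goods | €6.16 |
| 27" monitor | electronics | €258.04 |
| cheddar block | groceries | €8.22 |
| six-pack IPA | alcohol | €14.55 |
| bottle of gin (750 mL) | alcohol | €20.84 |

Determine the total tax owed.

E-reader €115.53: electronics, under €150.00 → 3.5% → €4.04
Webcam €98.13: electronics, under €150.00 → 3.5% → €3.43
Dish soap €6.16: all other tangible goods → 6.5% → €0.40
27" monitor €258.04: electronics, €150.00 or more → 8.75% → €22.58
Cheddar block €8.22: groceries → 6.5% → €0.53
Six-pack IPA €14.55: alcohol → 10.25% → €1.49
Bottle of gin (750 mL) €20.84: alcohol → 10.25% → €2.14
Total tax = €4.04 + €3.43 + €0.40 + €22.58 + €0.53 + €1.49 + €2.14 = €34.61

€34.61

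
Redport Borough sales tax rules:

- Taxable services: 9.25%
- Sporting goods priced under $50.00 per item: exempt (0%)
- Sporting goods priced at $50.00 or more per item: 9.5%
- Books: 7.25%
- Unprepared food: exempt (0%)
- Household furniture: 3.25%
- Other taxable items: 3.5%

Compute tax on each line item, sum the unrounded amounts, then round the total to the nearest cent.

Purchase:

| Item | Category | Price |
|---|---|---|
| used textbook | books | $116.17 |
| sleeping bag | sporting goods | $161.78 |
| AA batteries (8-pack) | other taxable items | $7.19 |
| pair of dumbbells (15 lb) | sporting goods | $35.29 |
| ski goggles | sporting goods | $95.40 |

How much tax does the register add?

Used textbook $116.17: books → 7.25% → $8.422325
Sleeping bag $161.78: sporting goods, $50.00 or more → 9.5% → $15.3691
AA batteries (8-pack) $7.19: other taxable items → 3.5% → $0.25165
Pair of dumbbells (15 lb) $35.29: sporting goods, under $50.00 → 0% → $0.00
Ski goggles $95.40: sporting goods, $50.00 or more → 9.5% → $9.063
Unrounded tax sum = $33.106075 → $33.11

$33.11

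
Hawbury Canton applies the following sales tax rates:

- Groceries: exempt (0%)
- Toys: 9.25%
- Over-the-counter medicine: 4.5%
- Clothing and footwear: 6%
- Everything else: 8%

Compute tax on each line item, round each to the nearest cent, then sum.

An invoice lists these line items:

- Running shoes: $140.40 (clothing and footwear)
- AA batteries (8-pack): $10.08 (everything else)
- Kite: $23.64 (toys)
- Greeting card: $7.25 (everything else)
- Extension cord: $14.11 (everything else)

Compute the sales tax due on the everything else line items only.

$2.52

AA batteries (8-pack) $10.08: everything else → 8% → $0.81
Greeting card $7.25: everything else → 8% → $0.58
Extension cord $14.11: everything else → 8% → $1.13
Tax on everything else = $0.81 + $0.58 + $1.13 = $2.52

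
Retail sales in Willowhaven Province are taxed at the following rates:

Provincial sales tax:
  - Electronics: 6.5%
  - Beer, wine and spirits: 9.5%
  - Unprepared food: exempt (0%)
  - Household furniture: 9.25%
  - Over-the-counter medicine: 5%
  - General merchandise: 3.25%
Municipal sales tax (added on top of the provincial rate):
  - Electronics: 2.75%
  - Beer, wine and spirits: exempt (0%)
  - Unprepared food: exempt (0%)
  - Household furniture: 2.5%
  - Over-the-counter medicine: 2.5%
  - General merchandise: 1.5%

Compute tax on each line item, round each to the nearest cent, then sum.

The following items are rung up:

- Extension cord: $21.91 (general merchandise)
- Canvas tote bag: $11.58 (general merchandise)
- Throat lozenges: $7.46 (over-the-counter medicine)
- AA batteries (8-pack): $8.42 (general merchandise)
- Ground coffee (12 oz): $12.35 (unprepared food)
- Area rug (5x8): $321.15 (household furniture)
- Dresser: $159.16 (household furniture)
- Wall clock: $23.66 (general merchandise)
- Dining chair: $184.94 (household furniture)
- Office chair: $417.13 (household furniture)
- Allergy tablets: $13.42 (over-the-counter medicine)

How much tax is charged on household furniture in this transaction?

Area rug (5x8) $321.15: household furniture → 9.25% + 2.5% municipal = 11.75% → $37.74
Dresser $159.16: household furniture → 9.25% + 2.5% municipal = 11.75% → $18.70
Dining chair $184.94: household furniture → 9.25% + 2.5% municipal = 11.75% → $21.73
Office chair $417.13: household furniture → 9.25% + 2.5% municipal = 11.75% → $49.01
Tax on household furniture = $37.74 + $18.70 + $21.73 + $49.01 = $127.18

$127.18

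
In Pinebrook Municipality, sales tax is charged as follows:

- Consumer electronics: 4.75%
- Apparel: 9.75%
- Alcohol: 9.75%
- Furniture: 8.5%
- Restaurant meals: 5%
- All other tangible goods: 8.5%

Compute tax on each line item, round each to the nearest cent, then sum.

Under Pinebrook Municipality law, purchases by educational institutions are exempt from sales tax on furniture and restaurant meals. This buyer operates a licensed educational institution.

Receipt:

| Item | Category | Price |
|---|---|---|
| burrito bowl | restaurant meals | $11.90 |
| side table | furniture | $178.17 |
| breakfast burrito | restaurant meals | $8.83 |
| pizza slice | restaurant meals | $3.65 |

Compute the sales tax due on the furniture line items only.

Side table $178.17: furniture, buyer-exempt → 0% → $0.00
Tax on furniture = $0.00

$0.00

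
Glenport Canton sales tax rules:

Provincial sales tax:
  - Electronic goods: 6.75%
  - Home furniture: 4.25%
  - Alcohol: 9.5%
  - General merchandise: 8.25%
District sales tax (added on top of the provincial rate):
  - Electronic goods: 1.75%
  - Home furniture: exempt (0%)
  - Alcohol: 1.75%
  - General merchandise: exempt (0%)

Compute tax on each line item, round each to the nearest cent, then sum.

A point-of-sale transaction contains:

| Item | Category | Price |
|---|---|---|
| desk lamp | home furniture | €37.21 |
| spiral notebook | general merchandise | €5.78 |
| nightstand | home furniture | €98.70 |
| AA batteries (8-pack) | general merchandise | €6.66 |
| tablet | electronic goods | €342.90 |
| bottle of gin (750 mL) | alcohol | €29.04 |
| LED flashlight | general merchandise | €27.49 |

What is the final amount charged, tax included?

€589.27

Desk lamp €37.21: home furniture → 4.25% + 0% district = 4.25% → €1.58
Spiral notebook €5.78: general merchandise → 8.25% + 0% district = 8.25% → €0.48
Nightstand €98.70: home furniture → 4.25% + 0% district = 4.25% → €4.19
AA batteries (8-pack) €6.66: general merchandise → 8.25% + 0% district = 8.25% → €0.55
Tablet €342.90: electronic goods → 6.75% + 1.75% district = 8.5% → €29.15
Bottle of gin (750 mL) €29.04: alcohol → 9.5% + 1.75% district = 11.25% → €3.27
LED flashlight €27.49: general merchandise → 8.25% + 0% district = 8.25% → €2.27
Subtotal = €547.78; tax = €41.49; total due = €589.27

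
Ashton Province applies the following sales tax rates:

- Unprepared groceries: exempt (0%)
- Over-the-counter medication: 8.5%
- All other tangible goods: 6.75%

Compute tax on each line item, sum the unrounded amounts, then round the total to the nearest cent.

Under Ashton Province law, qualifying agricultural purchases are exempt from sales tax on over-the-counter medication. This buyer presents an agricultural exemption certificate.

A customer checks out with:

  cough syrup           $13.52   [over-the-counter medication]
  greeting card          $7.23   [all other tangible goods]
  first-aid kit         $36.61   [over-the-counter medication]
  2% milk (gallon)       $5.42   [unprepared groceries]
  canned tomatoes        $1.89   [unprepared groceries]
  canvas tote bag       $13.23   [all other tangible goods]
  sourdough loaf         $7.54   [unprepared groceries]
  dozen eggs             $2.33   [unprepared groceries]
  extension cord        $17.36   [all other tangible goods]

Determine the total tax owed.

Cough syrup $13.52: over-the-counter medication, buyer-exempt → 0% → $0.00
Greeting card $7.23: all other tangible goods → 6.75% → $0.488025
First-aid kit $36.61: over-the-counter medication, buyer-exempt → 0% → $0.00
2% milk (gallon) $5.42: unprepared groceries → 0% → $0.00
Canned tomatoes $1.89: unprepared groceries → 0% → $0.00
Canvas tote bag $13.23: all other tangible goods → 6.75% → $0.893025
Sourdough loaf $7.54: unprepared groceries → 0% → $0.00
Dozen eggs $2.33: unprepared groceries → 0% → $0.00
Extension cord $17.36: all other tangible goods → 6.75% → $1.1718
Unrounded tax sum = $2.55285 → $2.55

$2.55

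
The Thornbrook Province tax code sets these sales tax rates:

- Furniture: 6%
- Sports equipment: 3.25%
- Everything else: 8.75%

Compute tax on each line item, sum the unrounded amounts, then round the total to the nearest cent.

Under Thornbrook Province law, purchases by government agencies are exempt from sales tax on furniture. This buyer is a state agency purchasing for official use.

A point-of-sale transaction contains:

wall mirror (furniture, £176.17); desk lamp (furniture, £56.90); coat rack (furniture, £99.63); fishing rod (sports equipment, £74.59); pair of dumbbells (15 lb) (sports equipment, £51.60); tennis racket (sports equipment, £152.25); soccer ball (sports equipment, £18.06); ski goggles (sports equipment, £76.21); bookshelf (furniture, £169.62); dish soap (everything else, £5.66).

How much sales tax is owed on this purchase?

Wall mirror £176.17: furniture, buyer-exempt → 0% → £0.00
Desk lamp £56.90: furniture, buyer-exempt → 0% → £0.00
Coat rack £99.63: furniture, buyer-exempt → 0% → £0.00
Fishing rod £74.59: sports equipment → 3.25% → £2.424175
Pair of dumbbells (15 lb) £51.60: sports equipment → 3.25% → £1.677
Tennis racket £152.25: sports equipment → 3.25% → £4.948125
Soccer ball £18.06: sports equipment → 3.25% → £0.58695
Ski goggles £76.21: sports equipment → 3.25% → £2.476825
Bookshelf £169.62: furniture, buyer-exempt → 0% → £0.00
Dish soap £5.66: everything else → 8.75% → £0.49525
Unrounded tax sum = £12.608325 → £12.61

£12.61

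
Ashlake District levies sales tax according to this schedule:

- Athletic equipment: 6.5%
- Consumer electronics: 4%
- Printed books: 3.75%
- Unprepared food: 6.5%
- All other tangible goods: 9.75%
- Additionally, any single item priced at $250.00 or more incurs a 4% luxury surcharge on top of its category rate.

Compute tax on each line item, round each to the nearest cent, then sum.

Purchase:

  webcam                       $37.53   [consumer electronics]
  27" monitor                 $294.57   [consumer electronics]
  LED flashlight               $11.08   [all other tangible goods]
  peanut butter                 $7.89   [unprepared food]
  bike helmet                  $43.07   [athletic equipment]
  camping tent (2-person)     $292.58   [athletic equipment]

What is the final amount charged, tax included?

$746.90

Webcam $37.53: consumer electronics → 4% → $1.50
27" monitor $294.57: consumer electronics → 4% + 4% surcharge = 8% → $23.57
LED flashlight $11.08: all other tangible goods → 9.75% → $1.08
Peanut butter $7.89: unprepared food → 6.5% → $0.51
Bike helmet $43.07: athletic equipment → 6.5% → $2.80
Camping tent (2-person) $292.58: athletic equipment → 6.5% + 4% surcharge = 10.5% → $30.72
Subtotal = $686.72; tax = $60.18; total due = $746.90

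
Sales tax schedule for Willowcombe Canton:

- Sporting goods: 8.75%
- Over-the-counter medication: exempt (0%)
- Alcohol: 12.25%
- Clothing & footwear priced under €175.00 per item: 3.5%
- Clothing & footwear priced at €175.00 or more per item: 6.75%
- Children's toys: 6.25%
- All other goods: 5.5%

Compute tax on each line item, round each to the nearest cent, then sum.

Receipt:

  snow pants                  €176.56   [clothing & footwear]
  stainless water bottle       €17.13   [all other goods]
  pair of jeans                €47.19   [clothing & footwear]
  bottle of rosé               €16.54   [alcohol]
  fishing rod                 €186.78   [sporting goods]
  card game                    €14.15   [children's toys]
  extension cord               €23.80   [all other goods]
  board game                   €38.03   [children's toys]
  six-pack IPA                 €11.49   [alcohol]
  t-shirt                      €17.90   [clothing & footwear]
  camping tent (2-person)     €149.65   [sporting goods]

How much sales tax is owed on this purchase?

€52.58

Snow pants €176.56: clothing & footwear, €175.00 or more → 6.75% → €11.92
Stainless water bottle €17.13: all other goods → 5.5% → €0.94
Pair of jeans €47.19: clothing & footwear, under €175.00 → 3.5% → €1.65
Bottle of rosé €16.54: alcohol → 12.25% → €2.03
Fishing rod €186.78: sporting goods → 8.75% → €16.34
Card game €14.15: children's toys → 6.25% → €0.88
Extension cord €23.80: all other goods → 5.5% → €1.31
Board game €38.03: children's toys → 6.25% → €2.38
Six-pack IPA €11.49: alcohol → 12.25% → €1.41
T-shirt €17.90: clothing & footwear, under €175.00 → 3.5% → €0.63
Camping tent (2-person) €149.65: sporting goods → 8.75% → €13.09
Total tax = €11.92 + €0.94 + €1.65 + €2.03 + €16.34 + €0.88 + €1.31 + €2.38 + €1.41 + €0.63 + €13.09 = €52.58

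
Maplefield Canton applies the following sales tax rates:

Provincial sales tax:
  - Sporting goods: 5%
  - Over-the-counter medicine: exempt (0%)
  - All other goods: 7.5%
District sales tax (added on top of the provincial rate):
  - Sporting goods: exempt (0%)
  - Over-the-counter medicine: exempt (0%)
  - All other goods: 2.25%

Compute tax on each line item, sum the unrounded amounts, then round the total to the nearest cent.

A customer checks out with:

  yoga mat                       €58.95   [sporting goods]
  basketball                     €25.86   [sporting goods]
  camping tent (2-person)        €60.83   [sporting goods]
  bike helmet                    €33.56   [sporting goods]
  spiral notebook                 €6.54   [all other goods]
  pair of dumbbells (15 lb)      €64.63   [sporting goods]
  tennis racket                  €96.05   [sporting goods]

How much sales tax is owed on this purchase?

€17.63

Yoga mat €58.95: sporting goods → 5% + 0% district = 5% → €2.9475
Basketball €25.86: sporting goods → 5% + 0% district = 5% → €1.293
Camping tent (2-person) €60.83: sporting goods → 5% + 0% district = 5% → €3.0415
Bike helmet €33.56: sporting goods → 5% + 0% district = 5% → €1.678
Spiral notebook €6.54: all other goods → 7.5% + 2.25% district = 9.75% → €0.63765
Pair of dumbbells (15 lb) €64.63: sporting goods → 5% + 0% district = 5% → €3.2315
Tennis racket €96.05: sporting goods → 5% + 0% district = 5% → €4.8025
Unrounded tax sum = €17.63165 → €17.63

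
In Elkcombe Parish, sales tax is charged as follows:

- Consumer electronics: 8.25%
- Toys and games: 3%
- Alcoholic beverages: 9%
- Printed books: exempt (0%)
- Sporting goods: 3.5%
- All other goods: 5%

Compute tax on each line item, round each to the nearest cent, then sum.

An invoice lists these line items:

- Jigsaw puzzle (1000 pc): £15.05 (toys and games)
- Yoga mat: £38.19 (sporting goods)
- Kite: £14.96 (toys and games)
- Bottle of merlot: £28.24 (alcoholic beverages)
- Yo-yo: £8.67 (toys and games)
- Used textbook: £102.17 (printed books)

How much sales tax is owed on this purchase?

£5.04

Jigsaw puzzle (1000 pc) £15.05: toys and games → 3% → £0.45
Yoga mat £38.19: sporting goods → 3.5% → £1.34
Kite £14.96: toys and games → 3% → £0.45
Bottle of merlot £28.24: alcoholic beverages → 9% → £2.54
Yo-yo £8.67: toys and games → 3% → £0.26
Used textbook £102.17: printed books → 0% → £0.00
Total tax = £0.45 + £1.34 + £0.45 + £2.54 + £0.26 = £5.04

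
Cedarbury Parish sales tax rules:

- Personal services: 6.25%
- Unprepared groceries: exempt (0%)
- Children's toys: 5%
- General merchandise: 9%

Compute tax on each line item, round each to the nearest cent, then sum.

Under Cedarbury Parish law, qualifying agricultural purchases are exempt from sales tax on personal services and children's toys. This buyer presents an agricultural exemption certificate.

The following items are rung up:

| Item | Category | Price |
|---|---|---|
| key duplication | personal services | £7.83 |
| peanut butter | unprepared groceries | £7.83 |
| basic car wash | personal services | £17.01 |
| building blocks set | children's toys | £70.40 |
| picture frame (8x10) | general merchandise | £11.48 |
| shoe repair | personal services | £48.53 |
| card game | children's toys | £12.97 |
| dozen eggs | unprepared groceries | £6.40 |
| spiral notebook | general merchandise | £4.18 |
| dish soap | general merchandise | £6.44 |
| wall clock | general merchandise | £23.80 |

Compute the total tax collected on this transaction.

Key duplication £7.83: personal services, buyer-exempt → 0% → £0.00
Peanut butter £7.83: unprepared groceries → 0% → £0.00
Basic car wash £17.01: personal services, buyer-exempt → 0% → £0.00
Building blocks set £70.40: children's toys, buyer-exempt → 0% → £0.00
Picture frame (8x10) £11.48: general merchandise → 9% → £1.03
Shoe repair £48.53: personal services, buyer-exempt → 0% → £0.00
Card game £12.97: children's toys, buyer-exempt → 0% → £0.00
Dozen eggs £6.40: unprepared groceries → 0% → £0.00
Spiral notebook £4.18: general merchandise → 9% → £0.38
Dish soap £6.44: general merchandise → 9% → £0.58
Wall clock £23.80: general merchandise → 9% → £2.14
Total tax = £1.03 + £0.38 + £0.58 + £2.14 = £4.13

£4.13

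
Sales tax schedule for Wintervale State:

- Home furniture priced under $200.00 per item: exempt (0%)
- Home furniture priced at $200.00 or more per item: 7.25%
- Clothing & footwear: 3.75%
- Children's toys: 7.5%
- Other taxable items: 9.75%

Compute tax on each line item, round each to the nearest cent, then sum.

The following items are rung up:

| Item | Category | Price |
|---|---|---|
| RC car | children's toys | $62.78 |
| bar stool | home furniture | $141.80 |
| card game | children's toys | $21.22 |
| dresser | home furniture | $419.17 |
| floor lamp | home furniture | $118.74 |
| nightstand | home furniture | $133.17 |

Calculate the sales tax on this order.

$36.69

RC car $62.78: children's toys → 7.5% → $4.71
Bar stool $141.80: home furniture, under $200.00 → 0% → $0.00
Card game $21.22: children's toys → 7.5% → $1.59
Dresser $419.17: home furniture, $200.00 or more → 7.25% → $30.39
Floor lamp $118.74: home furniture, under $200.00 → 0% → $0.00
Nightstand $133.17: home furniture, under $200.00 → 0% → $0.00
Total tax = $4.71 + $1.59 + $30.39 = $36.69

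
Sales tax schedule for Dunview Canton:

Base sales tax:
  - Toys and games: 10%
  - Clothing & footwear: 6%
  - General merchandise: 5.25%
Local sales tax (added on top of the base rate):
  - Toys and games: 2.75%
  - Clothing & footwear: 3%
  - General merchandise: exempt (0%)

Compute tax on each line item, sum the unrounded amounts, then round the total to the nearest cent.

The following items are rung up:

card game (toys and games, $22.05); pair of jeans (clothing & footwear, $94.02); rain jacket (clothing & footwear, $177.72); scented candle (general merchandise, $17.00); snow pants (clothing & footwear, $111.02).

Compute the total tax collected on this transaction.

$38.15

Card game $22.05: toys and games → 10% + 2.75% local = 12.75% → $2.811375
Pair of jeans $94.02: clothing & footwear → 6% + 3% local = 9% → $8.4618
Rain jacket $177.72: clothing & footwear → 6% + 3% local = 9% → $15.9948
Scented candle $17.00: general merchandise → 5.25% + 0% local = 5.25% → $0.8925
Snow pants $111.02: clothing & footwear → 6% + 3% local = 9% → $9.9918
Unrounded tax sum = $38.152275 → $38.15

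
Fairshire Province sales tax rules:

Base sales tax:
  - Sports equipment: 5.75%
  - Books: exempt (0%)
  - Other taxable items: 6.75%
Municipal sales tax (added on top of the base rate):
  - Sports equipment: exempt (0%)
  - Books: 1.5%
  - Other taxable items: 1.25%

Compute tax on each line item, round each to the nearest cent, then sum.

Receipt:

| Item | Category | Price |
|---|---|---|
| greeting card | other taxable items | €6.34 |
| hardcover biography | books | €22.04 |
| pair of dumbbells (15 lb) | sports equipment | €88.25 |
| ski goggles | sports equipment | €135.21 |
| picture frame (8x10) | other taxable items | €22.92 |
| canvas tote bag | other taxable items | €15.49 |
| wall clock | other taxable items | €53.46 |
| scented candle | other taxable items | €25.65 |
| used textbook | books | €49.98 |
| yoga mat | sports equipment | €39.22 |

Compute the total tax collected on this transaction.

€26.09

Greeting card €6.34: other taxable items → 6.75% + 1.25% municipal = 8% → €0.51
Hardcover biography €22.04: books → 0% + 1.5% municipal = 1.5% → €0.33
Pair of dumbbells (15 lb) €88.25: sports equipment → 5.75% + 0% municipal = 5.75% → €5.07
Ski goggles €135.21: sports equipment → 5.75% + 0% municipal = 5.75% → €7.77
Picture frame (8x10) €22.92: other taxable items → 6.75% + 1.25% municipal = 8% → €1.83
Canvas tote bag €15.49: other taxable items → 6.75% + 1.25% municipal = 8% → €1.24
Wall clock €53.46: other taxable items → 6.75% + 1.25% municipal = 8% → €4.28
Scented candle €25.65: other taxable items → 6.75% + 1.25% municipal = 8% → €2.05
Used textbook €49.98: books → 0% + 1.5% municipal = 1.5% → €0.75
Yoga mat €39.22: sports equipment → 5.75% + 0% municipal = 5.75% → €2.26
Total tax = €0.51 + €0.33 + €5.07 + €7.77 + €1.83 + €1.24 + €4.28 + €2.05 + €0.75 + €2.26 = €26.09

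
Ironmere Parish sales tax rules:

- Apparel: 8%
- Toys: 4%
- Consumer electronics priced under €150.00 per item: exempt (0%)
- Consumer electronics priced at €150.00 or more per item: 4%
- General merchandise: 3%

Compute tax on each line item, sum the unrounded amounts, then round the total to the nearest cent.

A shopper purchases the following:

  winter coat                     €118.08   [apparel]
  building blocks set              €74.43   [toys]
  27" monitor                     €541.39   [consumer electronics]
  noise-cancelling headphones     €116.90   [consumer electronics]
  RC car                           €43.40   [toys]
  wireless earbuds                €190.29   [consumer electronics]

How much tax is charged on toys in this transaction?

€4.71

Building blocks set €74.43: toys → 4% → €2.9772
RC car €43.40: toys → 4% → €1.736
Tax on toys: unrounded sum = €4.7132 → €4.71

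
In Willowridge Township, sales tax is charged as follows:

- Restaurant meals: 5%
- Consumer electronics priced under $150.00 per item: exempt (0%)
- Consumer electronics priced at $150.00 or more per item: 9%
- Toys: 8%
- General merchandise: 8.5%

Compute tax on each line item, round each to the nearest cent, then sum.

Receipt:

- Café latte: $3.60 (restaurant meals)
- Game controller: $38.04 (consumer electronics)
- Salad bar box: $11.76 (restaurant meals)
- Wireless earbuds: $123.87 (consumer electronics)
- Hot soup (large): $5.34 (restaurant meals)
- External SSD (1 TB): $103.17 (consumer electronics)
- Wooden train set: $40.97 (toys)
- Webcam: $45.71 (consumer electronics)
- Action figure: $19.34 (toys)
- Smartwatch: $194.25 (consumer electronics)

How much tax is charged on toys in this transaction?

$4.83

Wooden train set $40.97: toys → 8% → $3.28
Action figure $19.34: toys → 8% → $1.55
Tax on toys = $3.28 + $1.55 = $4.83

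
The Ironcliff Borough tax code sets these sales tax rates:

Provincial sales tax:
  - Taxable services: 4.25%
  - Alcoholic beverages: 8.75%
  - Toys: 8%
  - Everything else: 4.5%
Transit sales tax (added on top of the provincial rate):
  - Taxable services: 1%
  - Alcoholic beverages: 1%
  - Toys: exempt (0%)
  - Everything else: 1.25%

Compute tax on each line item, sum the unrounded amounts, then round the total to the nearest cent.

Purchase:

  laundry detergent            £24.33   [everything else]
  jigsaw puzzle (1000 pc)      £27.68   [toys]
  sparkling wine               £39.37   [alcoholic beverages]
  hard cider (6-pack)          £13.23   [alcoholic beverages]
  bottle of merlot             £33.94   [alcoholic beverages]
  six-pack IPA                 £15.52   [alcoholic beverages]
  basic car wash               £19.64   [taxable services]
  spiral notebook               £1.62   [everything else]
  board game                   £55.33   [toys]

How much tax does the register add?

Laundry detergent £24.33: everything else → 4.5% + 1.25% transit = 5.75% → £1.398975
Jigsaw puzzle (1000 pc) £27.68: toys → 8% + 0% transit = 8% → £2.2144
Sparkling wine £39.37: alcoholic beverages → 8.75% + 1% transit = 9.75% → £3.838575
Hard cider (6-pack) £13.23: alcoholic beverages → 8.75% + 1% transit = 9.75% → £1.289925
Bottle of merlot £33.94: alcoholic beverages → 8.75% + 1% transit = 9.75% → £3.30915
Six-pack IPA £15.52: alcoholic beverages → 8.75% + 1% transit = 9.75% → £1.5132
Basic car wash £19.64: taxable services → 4.25% + 1% transit = 5.25% → £1.0311
Spiral notebook £1.62: everything else → 4.5% + 1.25% transit = 5.75% → £0.09315
Board game £55.33: toys → 8% + 0% transit = 8% → £4.4264
Unrounded tax sum = £19.114875 → £19.11

£19.11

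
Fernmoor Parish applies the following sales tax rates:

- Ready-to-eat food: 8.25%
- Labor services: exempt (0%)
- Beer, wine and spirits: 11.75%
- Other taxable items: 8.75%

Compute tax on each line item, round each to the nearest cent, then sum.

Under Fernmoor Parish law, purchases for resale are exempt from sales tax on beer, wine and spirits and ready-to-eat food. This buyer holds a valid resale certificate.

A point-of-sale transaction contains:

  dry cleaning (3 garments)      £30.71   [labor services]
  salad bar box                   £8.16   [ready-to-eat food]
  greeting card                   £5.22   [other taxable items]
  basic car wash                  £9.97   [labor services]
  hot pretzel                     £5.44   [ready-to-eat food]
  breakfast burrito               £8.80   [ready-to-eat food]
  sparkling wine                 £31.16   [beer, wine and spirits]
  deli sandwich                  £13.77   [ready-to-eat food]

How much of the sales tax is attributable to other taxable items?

£0.46

Greeting card £5.22: other taxable items → 8.75% → £0.46
Tax on other taxable items = £0.46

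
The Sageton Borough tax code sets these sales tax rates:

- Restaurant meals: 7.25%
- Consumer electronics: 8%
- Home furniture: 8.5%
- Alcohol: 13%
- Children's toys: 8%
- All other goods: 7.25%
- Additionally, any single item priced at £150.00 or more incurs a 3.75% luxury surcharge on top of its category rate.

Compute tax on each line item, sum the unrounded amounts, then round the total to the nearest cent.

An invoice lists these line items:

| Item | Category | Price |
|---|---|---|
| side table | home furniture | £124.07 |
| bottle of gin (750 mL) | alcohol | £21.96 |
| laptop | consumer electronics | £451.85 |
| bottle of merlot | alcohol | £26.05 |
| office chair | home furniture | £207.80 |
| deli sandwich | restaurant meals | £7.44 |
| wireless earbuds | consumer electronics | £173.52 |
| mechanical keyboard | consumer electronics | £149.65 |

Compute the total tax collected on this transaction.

Side table £124.07: home furniture → 8.5% → £10.54595
Bottle of gin (750 mL) £21.96: alcohol → 13% → £2.8548
Laptop £451.85: consumer electronics → 8% + 3.75% surcharge = 11.75% → £53.092375
Bottle of merlot £26.05: alcohol → 13% → £3.3865
Office chair £207.80: home furniture → 8.5% + 3.75% surcharge = 12.25% → £25.4555
Deli sandwich £7.44: restaurant meals → 7.25% → £0.5394
Wireless earbuds £173.52: consumer electronics → 8% + 3.75% surcharge = 11.75% → £20.3886
Mechanical keyboard £149.65: consumer electronics → 8% → £11.972
Unrounded tax sum = £128.235125 → £128.24

£128.24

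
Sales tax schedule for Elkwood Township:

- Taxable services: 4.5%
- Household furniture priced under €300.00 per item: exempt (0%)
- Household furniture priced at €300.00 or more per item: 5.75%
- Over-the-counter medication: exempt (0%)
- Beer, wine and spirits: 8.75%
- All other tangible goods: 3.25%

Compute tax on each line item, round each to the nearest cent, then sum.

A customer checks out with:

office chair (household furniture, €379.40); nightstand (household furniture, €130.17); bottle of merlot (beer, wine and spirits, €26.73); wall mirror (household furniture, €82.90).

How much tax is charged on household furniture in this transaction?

Office chair €379.40: household furniture, €300.00 or more → 5.75% → €21.82
Nightstand €130.17: household furniture, under €300.00 → 0% → €0.00
Wall mirror €82.90: household furniture, under €300.00 → 0% → €0.00
Tax on household furniture = €21.82 + €0.00 + €0.00 = €21.82

€21.82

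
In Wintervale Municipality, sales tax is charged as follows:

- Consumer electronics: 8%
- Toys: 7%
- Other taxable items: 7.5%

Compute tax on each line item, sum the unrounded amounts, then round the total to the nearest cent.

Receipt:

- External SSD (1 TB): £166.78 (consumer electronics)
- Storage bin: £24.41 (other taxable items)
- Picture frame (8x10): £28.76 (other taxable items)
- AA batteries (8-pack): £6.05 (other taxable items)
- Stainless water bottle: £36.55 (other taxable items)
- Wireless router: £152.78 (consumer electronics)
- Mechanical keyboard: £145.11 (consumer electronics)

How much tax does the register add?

External SSD (1 TB) £166.78: consumer electronics → 8% → £13.3424
Storage bin £24.41: other taxable items → 7.5% → £1.83075
Picture frame (8x10) £28.76: other taxable items → 7.5% → £2.157
AA batteries (8-pack) £6.05: other taxable items → 7.5% → £0.45375
Stainless water bottle £36.55: other taxable items → 7.5% → £2.74125
Wireless router £152.78: consumer electronics → 8% → £12.2224
Mechanical keyboard £145.11: consumer electronics → 8% → £11.6088
Unrounded tax sum = £44.35635 → £44.36

£44.36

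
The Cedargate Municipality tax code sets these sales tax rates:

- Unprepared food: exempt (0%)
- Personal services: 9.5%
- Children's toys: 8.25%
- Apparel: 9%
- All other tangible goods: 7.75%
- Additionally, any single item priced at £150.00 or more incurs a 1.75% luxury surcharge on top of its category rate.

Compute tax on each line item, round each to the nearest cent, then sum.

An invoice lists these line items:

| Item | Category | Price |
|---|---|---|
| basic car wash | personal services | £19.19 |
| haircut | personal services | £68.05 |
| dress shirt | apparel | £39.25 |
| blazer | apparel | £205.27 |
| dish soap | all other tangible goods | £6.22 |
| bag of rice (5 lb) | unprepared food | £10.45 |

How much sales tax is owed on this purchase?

Basic car wash £19.19: personal services → 9.5% → £1.82
Haircut £68.05: personal services → 9.5% → £6.46
Dress shirt £39.25: apparel → 9% → £3.53
Blazer £205.27: apparel → 9% + 1.75% surcharge = 10.75% → £22.07
Dish soap £6.22: all other tangible goods → 7.75% → £0.48
Bag of rice (5 lb) £10.45: unprepared food → 0% → £0.00
Total tax = £1.82 + £6.46 + £3.53 + £22.07 + £0.48 = £34.36

£34.36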